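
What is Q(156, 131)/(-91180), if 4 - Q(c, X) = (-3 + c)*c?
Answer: 5966/22795 ≈ 0.26172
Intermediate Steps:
Q(c, X) = 4 - c*(-3 + c) (Q(c, X) = 4 - (-3 + c)*c = 4 - c*(-3 + c))
Q(156, 131)/(-91180) = (4 - 1*156² + 3*156)/(-91180) = (4 - 1*24336 + 468)*(-1/91180) = (4 - 24336 + 468)*(-1/91180) = -23864*(-1/91180) = 5966/22795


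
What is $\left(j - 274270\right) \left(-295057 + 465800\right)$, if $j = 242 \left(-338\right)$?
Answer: $-60795777038$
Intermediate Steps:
$j = -81796$
$\left(j - 274270\right) \left(-295057 + 465800\right) = \left(-81796 - 274270\right) \left(-295057 + 465800\right) = \left(-356066\right) 170743 = -60795777038$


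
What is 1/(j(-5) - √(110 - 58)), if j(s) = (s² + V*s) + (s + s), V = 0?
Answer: 15/173 + 2*√13/173 ≈ 0.12839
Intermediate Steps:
j(s) = s² + 2*s (j(s) = (s² + 0*s) + (s + s) = (s² + 0) + 2*s = s² + 2*s)
1/(j(-5) - √(110 - 58)) = 1/(-5*(2 - 5) - √(110 - 58)) = 1/(-5*(-3) - √52) = 1/(15 - 2*√13)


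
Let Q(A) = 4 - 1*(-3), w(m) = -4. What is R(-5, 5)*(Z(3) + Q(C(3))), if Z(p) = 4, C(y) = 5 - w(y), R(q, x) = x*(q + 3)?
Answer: -110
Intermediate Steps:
R(q, x) = x*(3 + q)
C(y) = 9 (C(y) = 5 - 1*(-4) = 5 + 4 = 9)
Q(A) = 7 (Q(A) = 4 + 3 = 7)
R(-5, 5)*(Z(3) + Q(C(3))) = (5*(3 - 5))*(4 + 7) = (5*(-2))*11 = -10*11 = -110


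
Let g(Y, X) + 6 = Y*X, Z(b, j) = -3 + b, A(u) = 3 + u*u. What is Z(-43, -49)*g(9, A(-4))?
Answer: -7590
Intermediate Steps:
A(u) = 3 + u²
g(Y, X) = -6 + X*Y (g(Y, X) = -6 + Y*X = -6 + X*Y)
Z(-43, -49)*g(9, A(-4)) = (-3 - 43)*(-6 + (3 + (-4)²)*9) = -46*(-6 + (3 + 16)*9) = -46*(-6 + 19*9) = -46*(-6 + 171) = -46*165 = -7590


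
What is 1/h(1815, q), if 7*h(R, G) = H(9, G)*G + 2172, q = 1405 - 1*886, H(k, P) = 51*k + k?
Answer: 7/245064 ≈ 2.8564e-5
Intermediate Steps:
H(k, P) = 52*k
q = 519 (q = 1405 - 886 = 519)
h(R, G) = 2172/7 + 468*G/7 (h(R, G) = ((52*9)*G + 2172)/7 = (468*G + 2172)/7 = (2172 + 468*G)/7 = 2172/7 + 468*G/7)
1/h(1815, q) = 1/(2172/7 + (468/7)*519) = 1/(2172/7 + 242892/7) = 1/(245064/7) = 7/245064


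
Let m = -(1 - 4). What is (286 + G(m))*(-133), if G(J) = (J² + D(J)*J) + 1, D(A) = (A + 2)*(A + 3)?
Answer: -51338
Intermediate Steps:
D(A) = (2 + A)*(3 + A)
m = 3 (m = -1*(-3) = 3)
G(J) = 1 + J² + J*(6 + J² + 5*J) (G(J) = (J² + (6 + J² + 5*J)*J) + 1 = (J² + J*(6 + J² + 5*J)) + 1 = 1 + J² + J*(6 + J² + 5*J))
(286 + G(m))*(-133) = (286 + (1 + 3³ + 6*3 + 6*3²))*(-133) = (286 + (1 + 27 + 18 + 6*9))*(-133) = (286 + (1 + 27 + 18 + 54))*(-133) = (286 + 100)*(-133) = 386*(-133) = -51338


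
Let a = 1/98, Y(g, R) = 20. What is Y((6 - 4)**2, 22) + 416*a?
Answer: 1188/49 ≈ 24.245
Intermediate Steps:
a = 1/98 ≈ 0.010204
Y((6 - 4)**2, 22) + 416*a = 20 + 416*(1/98) = 20 + 208/49 = 1188/49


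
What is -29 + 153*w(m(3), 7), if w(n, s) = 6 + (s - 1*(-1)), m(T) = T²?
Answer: 2113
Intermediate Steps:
w(n, s) = 7 + s (w(n, s) = 6 + (s + 1) = 6 + (1 + s) = 7 + s)
-29 + 153*w(m(3), 7) = -29 + 153*(7 + 7) = -29 + 153*14 = -29 + 2142 = 2113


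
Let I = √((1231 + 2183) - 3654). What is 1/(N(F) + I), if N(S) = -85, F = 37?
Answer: -17/1493 - 4*I*√15/7465 ≈ -0.011386 - 0.0020753*I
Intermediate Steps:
I = 4*I*√15 (I = √(3414 - 3654) = √(-240) = 4*I*√15 ≈ 15.492*I)
1/(N(F) + I) = 1/(-85 + 4*I*√15)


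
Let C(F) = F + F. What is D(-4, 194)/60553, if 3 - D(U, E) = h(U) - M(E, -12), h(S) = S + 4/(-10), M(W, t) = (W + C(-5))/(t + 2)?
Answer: -11/60553 ≈ -0.00018166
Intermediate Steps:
C(F) = 2*F
M(W, t) = (-10 + W)/(2 + t) (M(W, t) = (W + 2*(-5))/(t + 2) = (W - 10)/(2 + t) = (-10 + W)/(2 + t))
h(S) = -⅖ + S (h(S) = S + 4*(-⅒) = S - ⅖ = -⅖ + S)
D(U, E) = 22/5 - U - E/10 (D(U, E) = 3 - ((-⅖ + U) - (-10 + E)/(2 - 12)) = 3 - ((-⅖ + U) - (-10 + E)/(-10)) = 3 - ((-⅖ + U) - (-1)*(-10 + E)/10) = 3 - ((-⅖ + U) - (1 - E/10)) = 3 - ((-⅖ + U) + (-1 + E/10)) = 3 - (-7/5 + U + E/10) = 3 + (7/5 - U - E/10) = 22/5 - U - E/10)
D(-4, 194)/60553 = (22/5 - 1*(-4) - ⅒*194)/60553 = (22/5 + 4 - 97/5)*(1/60553) = -11*1/60553 = -11/60553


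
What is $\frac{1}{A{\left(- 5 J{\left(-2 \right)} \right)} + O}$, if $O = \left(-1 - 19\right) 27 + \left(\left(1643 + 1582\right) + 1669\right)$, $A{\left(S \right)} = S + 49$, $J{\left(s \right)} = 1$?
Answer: $\frac{1}{4398} \approx 0.00022738$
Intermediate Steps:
$A{\left(S \right)} = 49 + S$
$O = 4354$ ($O = \left(-20\right) 27 + \left(3225 + 1669\right) = -540 + 4894 = 4354$)
$\frac{1}{A{\left(- 5 J{\left(-2 \right)} \right)} + O} = \frac{1}{\left(49 - 5\right) + 4354} = \frac{1}{44 + 4354} = \frac{1}{4398}$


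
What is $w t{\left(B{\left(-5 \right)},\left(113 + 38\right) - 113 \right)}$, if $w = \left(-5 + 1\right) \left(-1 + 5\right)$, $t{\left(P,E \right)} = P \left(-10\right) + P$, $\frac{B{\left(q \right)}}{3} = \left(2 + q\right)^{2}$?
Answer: $3888$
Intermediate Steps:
$B{\left(q \right)} = 3 \left(2 + q\right)^{2}$
$t{\left(P,E \right)} = - 9 P$ ($t{\left(P,E \right)} = - 10 P + P = - 9 P$)
$w = -16$ ($w = \left(-4\right) 4 = -16$)
$w t{\left(B{\left(-5 \right)},\left(113 + 38\right) - 113 \right)} = - 16 \left(- 9 \cdot 3 \left(2 - 5\right)^{2}\right) = - 16 \left(- 9 \cdot 3 \left(-3\right)^{2}\right) = - 16 \left(- 9 \cdot 3 \cdot 9\right) = - 16 \left(\left(-9\right) 27\right) = \left(-16\right) \left(-243\right) = 3888$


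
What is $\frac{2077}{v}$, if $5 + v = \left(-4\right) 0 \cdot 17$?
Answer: $- \frac{2077}{5} \approx -415.4$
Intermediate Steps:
$v = -5$ ($v = -5 + \left(-4\right) 0 \cdot 17 = -5 + 0 \cdot 17 = -5 + 0 = -5$)
$\frac{2077}{v} = \frac{2077}{-5} = 2077 \left(- \frac{1}{5}\right) = - \frac{2077}{5}$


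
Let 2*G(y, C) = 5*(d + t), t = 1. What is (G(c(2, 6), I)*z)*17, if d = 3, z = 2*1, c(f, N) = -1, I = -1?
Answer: 340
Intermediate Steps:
z = 2
G(y, C) = 10 (G(y, C) = (5*(3 + 1))/2 = (5*4)/2 = (1/2)*20 = 10)
(G(c(2, 6), I)*z)*17 = (10*2)*17 = 20*17 = 340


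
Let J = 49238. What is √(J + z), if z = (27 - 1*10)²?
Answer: 3*√5503 ≈ 222.55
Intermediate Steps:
z = 289 (z = (27 - 10)² = 17² = 289)
√(J + z) = √(49238 + 289) = √49527 = 3*√5503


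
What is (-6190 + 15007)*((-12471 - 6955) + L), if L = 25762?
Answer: 55864512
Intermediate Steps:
(-6190 + 15007)*((-12471 - 6955) + L) = (-6190 + 15007)*((-12471 - 6955) + 25762) = 8817*(-19426 + 25762) = 8817*6336 = 55864512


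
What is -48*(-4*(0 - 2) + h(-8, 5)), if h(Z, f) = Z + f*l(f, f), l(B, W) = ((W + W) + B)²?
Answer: -54000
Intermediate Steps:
l(B, W) = (B + 2*W)² (l(B, W) = (2*W + B)² = (B + 2*W)²)
h(Z, f) = Z + 9*f³ (h(Z, f) = Z + f*(f + 2*f)² = Z + f*(3*f)² = Z + f*(9*f²) = Z + 9*f³)
-48*(-4*(0 - 2) + h(-8, 5)) = -48*(-4*(0 - 2) + (-8 + 9*5³)) = -48*(-4*(-2) + (-8 + 9*125)) = -48*(8 + (-8 + 1125)) = -48*(8 + 1117) = -48*1125 = -54000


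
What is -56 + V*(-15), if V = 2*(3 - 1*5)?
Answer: 4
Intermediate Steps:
V = -4 (V = 2*(3 - 5) = 2*(-2) = -4)
-56 + V*(-15) = -56 - 4*(-15) = -56 + 60 = 4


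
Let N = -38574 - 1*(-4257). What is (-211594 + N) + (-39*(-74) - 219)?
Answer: -243244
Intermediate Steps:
N = -34317 (N = -38574 + 4257 = -34317)
(-211594 + N) + (-39*(-74) - 219) = (-211594 - 34317) + (-39*(-74) - 219) = -245911 + (2886 - 219) = -245911 + 2667 = -243244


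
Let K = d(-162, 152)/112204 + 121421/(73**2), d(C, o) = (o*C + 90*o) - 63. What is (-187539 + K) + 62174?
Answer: -74946570551759/597935116 ≈ -1.2534e+5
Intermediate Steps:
d(C, o) = -63 + 90*o + C*o (d(C, o) = (C*o + 90*o) - 63 = (90*o + C*o) - 63 = -63 + 90*o + C*o)
K = 13565265581/597935116 (K = (-63 + 90*152 - 162*152)/112204 + 121421/(73**2) = (-63 + 13680 - 24624)*(1/112204) + 121421/5329 = -11007*1/112204 + 121421*(1/5329) = -11007/112204 + 121421/5329 = 13565265581/597935116 ≈ 22.687)
(-187539 + K) + 62174 = (-187539 + 13565265581/597935116) + 62174 = -112122588453943/597935116 + 62174 = -74946570551759/597935116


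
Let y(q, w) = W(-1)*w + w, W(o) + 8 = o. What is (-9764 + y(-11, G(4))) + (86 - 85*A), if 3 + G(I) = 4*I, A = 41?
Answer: -13267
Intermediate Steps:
W(o) = -8 + o
G(I) = -3 + 4*I
y(q, w) = -8*w (y(q, w) = (-8 - 1)*w + w = -9*w + w = -8*w)
(-9764 + y(-11, G(4))) + (86 - 85*A) = (-9764 - 8*(-3 + 4*4)) + (86 - 85*41) = (-9764 - 8*(-3 + 16)) + (86 - 3485) = (-9764 - 8*13) - 3399 = (-9764 - 104) - 3399 = -9868 - 3399 = -13267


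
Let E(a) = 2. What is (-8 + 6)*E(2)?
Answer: -4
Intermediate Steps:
(-8 + 6)*E(2) = (-8 + 6)*2 = -2*2 = -4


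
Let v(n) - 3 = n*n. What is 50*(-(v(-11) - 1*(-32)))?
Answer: -7800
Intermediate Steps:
v(n) = 3 + n² (v(n) = 3 + n*n = 3 + n²)
50*(-(v(-11) - 1*(-32))) = 50*(-((3 + (-11)²) - 1*(-32))) = 50*(-((3 + 121) + 32)) = 50*(-(124 + 32)) = 50*(-1*156) = 50*(-156) = -7800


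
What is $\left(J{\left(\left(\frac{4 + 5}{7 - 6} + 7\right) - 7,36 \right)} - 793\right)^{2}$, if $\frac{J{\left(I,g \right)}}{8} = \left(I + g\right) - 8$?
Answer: $247009$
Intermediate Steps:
$J{\left(I,g \right)} = -64 + 8 I + 8 g$ ($J{\left(I,g \right)} = 8 \left(\left(I + g\right) - 8\right) = 8 \left(-8 + I + g\right) = -64 + 8 I + 8 g$)
$\left(J{\left(\left(\frac{4 + 5}{7 - 6} + 7\right) - 7,36 \right)} - 793\right)^{2} = \left(\left(-64 + 8 \left(\left(\frac{4 + 5}{7 - 6} + 7\right) - 7\right) + 8 \cdot 36\right) - 793\right)^{2} = \left(\left(-64 + 8 \left(\left(\frac{9}{1} + 7\right) - 7\right) + 288\right) - 793\right)^{2} = \left(\left(-64 + 8 \left(\left(9 \cdot 1 + 7\right) - 7\right) + 288\right) - 793\right)^{2} = \left(\left(-64 + 8 \left(\left(9 + 7\right) - 7\right) + 288\right) - 793\right)^{2} = \left(\left(-64 + 8 \left(16 - 7\right) + 288\right) - 793\right)^{2} = \left(\left(-64 + 8 \cdot 9 + 288\right) - 793\right)^{2} = \left(\left(-64 + 72 + 288\right) - 793\right)^{2} = \left(296 - 793\right)^{2} = \left(-497\right)^{2} = 247009$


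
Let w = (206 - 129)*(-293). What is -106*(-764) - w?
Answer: 103545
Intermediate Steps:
w = -22561 (w = 77*(-293) = -22561)
-106*(-764) - w = -106*(-764) - 1*(-22561) = 80984 + 22561 = 103545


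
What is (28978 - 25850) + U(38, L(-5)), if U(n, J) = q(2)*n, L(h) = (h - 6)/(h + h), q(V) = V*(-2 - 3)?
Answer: 2748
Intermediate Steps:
q(V) = -5*V (q(V) = V*(-5) = -5*V)
L(h) = (-6 + h)/(2*h) (L(h) = (-6 + h)/((2*h)) = (-6 + h)*(1/(2*h)) = (-6 + h)/(2*h))
U(n, J) = -10*n (U(n, J) = (-5*2)*n = -10*n)
(28978 - 25850) + U(38, L(-5)) = (28978 - 25850) - 10*38 = 3128 - 380 = 2748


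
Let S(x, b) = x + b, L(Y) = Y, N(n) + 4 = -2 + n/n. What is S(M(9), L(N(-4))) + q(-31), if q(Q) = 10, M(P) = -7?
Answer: -2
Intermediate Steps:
N(n) = -5 (N(n) = -4 + (-2 + n/n) = -4 + (-2 + 1) = -4 - 1 = -5)
S(x, b) = b + x
S(M(9), L(N(-4))) + q(-31) = (-5 - 7) + 10 = -12 + 10 = -2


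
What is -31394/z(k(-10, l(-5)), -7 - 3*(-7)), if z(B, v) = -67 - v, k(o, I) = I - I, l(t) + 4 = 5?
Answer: 31394/81 ≈ 387.58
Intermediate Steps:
l(t) = 1 (l(t) = -4 + 5 = 1)
k(o, I) = 0
-31394/z(k(-10, l(-5)), -7 - 3*(-7)) = -31394/(-67 - (-7 - 3*(-7))) = -31394/(-67 - (-7 + 21)) = -31394/(-67 - 1*14) = -31394/(-67 - 14) = -31394/(-81) = -31394*(-1/81) = 31394/81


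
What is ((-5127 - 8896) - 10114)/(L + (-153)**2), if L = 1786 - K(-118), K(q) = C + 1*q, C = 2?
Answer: -24137/25311 ≈ -0.95362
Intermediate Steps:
K(q) = 2 + q (K(q) = 2 + 1*q = 2 + q)
L = 1902 (L = 1786 - (2 - 118) = 1786 - 1*(-116) = 1786 + 116 = 1902)
((-5127 - 8896) - 10114)/(L + (-153)**2) = ((-5127 - 8896) - 10114)/(1902 + (-153)**2) = (-14023 - 10114)/(1902 + 23409) = -24137/25311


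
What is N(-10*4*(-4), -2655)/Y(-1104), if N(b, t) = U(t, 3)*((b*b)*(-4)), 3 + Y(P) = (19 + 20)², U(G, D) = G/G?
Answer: -51200/759 ≈ -67.457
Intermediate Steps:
U(G, D) = 1
Y(P) = 1518 (Y(P) = -3 + (19 + 20)² = -3 + 39² = -3 + 1521 = 1518)
N(b, t) = -4*b² (N(b, t) = 1*((b*b)*(-4)) = 1*(b²*(-4)) = 1*(-4*b²) = -4*b²)
N(-10*4*(-4), -2655)/Y(-1104) = -4*(-10*4*(-4))²/1518 = -4*(-40*(-4))²*(1/1518) = -4*160²*(1/1518) = -4*25600*(1/1518) = -102400*1/1518 = -51200/759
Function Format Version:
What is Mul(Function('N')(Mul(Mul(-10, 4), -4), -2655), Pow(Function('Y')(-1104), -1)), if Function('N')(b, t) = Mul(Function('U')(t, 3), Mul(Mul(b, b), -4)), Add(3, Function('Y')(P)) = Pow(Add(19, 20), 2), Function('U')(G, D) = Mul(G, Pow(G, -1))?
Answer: Rational(-51200, 759) ≈ -67.457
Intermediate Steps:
Function('U')(G, D) = 1
Function('Y')(P) = 1518 (Function('Y')(P) = Add(-3, Pow(Add(19, 20), 2)) = Add(-3, Pow(39, 2)) = Add(-3, 1521) = 1518)
Function('N')(b, t) = Mul(-4, Pow(b, 2)) (Function('N')(b, t) = Mul(1, Mul(Mul(b, b), -4)) = Mul(1, Mul(Pow(b, 2), -4)) = Mul(1, Mul(-4, Pow(b, 2))) = Mul(-4, Pow(b, 2)))
Mul(Function('N')(Mul(Mul(-10, 4), -4), -2655), Pow(Function('Y')(-1104), -1)) = Mul(Mul(-4, Pow(Mul(Mul(-10, 4), -4), 2)), Pow(1518, -1)) = Mul(Mul(-4, Pow(Mul(-40, -4), 2)), Rational(1, 1518)) = Mul(Mul(-4, Pow(160, 2)), Rational(1, 1518)) = Mul(Mul(-4, 25600), Rational(1, 1518)) = Mul(-102400, Rational(1, 1518)) = Rational(-51200, 759)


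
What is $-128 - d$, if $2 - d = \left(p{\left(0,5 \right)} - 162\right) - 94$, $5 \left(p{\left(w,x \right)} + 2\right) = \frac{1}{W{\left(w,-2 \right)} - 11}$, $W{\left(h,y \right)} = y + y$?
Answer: $- \frac{29101}{75} \approx -388.01$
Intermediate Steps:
$W{\left(h,y \right)} = 2 y$
$p{\left(w,x \right)} = - \frac{151}{75}$ ($p{\left(w,x \right)} = -2 + \frac{1}{5 \left(2 \left(-2\right) - 11\right)} = -2 + \frac{1}{5 \left(-4 - 11\right)} = -2 + \frac{1}{5 \left(-15\right)} = -2 + \frac{1}{5} \left(- \frac{1}{15}\right) = -2 - \frac{1}{75} = - \frac{151}{75}$)
$d = \frac{19501}{75}$ ($d = 2 - \left(\left(- \frac{151}{75} - 162\right) - 94\right) = 2 - \left(- \frac{12301}{75} - 94\right) = 2 - - \frac{19351}{75} = 2 + \frac{19351}{75} = \frac{19501}{75} \approx 260.01$)
$-128 - d = -128 - \frac{19501}{75} = - \frac{29101}{75}$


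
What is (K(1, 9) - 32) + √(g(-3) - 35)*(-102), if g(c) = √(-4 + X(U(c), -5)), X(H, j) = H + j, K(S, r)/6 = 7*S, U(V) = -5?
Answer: 10 - 102*√(-35 + I*√14) ≈ -22.209 - 604.3*I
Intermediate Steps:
K(S, r) = 42*S (K(S, r) = 6*(7*S) = 42*S)
g(c) = I*√14 (g(c) = √(-4 + (-5 - 5)) = √(-4 - 10) = √(-14) = I*√14)
(K(1, 9) - 32) + √(g(-3) - 35)*(-102) = (42*1 - 32) + √(I*√14 - 35)*(-102) = (42 - 32) + √(-35 + I*√14)*(-102) = 10 - 102*√(-35 + I*√14)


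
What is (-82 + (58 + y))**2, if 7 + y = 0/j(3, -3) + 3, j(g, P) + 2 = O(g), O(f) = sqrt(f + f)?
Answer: 784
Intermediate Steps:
O(f) = sqrt(2)*sqrt(f) (O(f) = sqrt(2*f) = sqrt(2)*sqrt(f))
j(g, P) = -2 + sqrt(2)*sqrt(g)
y = -4 (y = -7 + (0/(-2 + sqrt(2)*sqrt(3)) + 3) = -7 + (0/(-2 + sqrt(6)) + 3) = -7 + (0 + 3) = -7 + 3 = -4)
(-82 + (58 + y))**2 = (-82 + (58 - 4))**2 = (-82 + 54)**2 = (-28)**2 = 784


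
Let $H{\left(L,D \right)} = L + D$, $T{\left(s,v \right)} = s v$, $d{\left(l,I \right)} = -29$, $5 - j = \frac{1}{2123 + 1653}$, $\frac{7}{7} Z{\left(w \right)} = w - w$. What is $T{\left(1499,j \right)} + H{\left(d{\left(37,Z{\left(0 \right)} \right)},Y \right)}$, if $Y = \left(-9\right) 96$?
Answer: $\frac{24927653}{3776} \approx 6601.6$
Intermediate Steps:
$Z{\left(w \right)} = 0$ ($Z{\left(w \right)} = w - w = 0$)
$j = \frac{18879}{3776}$ ($j = 5 - \frac{1}{2123 + 1653} = 5 - \frac{1}{3776} = \frac{18879}{3776} \approx 4.9997$)
$Y = -864$
$H{\left(L,D \right)} = D + L$
$T{\left(1499,j \right)} + H{\left(d{\left(37,Z{\left(0 \right)} \right)},Y \right)} = 1499 \cdot \frac{18879}{3776} - 893 = \frac{28299621}{3776} - 893 = \frac{24927653}{3776}$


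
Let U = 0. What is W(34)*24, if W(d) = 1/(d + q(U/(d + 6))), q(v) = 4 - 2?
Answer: ⅔ ≈ 0.66667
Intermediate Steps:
q(v) = 2
W(d) = 1/(2 + d) (W(d) = 1/(d + 2) = 1/(2 + d))
W(34)*24 = 24/(2 + 34) = 24/36 = (1/36)*24 = ⅔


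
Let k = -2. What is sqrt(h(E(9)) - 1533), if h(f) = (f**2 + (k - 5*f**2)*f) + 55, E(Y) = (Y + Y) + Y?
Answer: I*sqrt(99218) ≈ 314.99*I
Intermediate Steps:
E(Y) = 3*Y (E(Y) = 2*Y + Y = 3*Y)
h(f) = 55 + f**2 + f*(-2 - 5*f**2) (h(f) = (f**2 + (-2 - 5*f**2)*f) + 55 = (f**2 + f*(-2 - 5*f**2)) + 55 = 55 + f**2 + f*(-2 - 5*f**2))
sqrt(h(E(9)) - 1533) = sqrt((55 + (3*9)**2 - 5*(3*9)**3 - 6*9) - 1533) = sqrt((55 + 27**2 - 5*27**3 - 2*27) - 1533) = sqrt((55 + 729 - 5*19683 - 54) - 1533) = sqrt((55 + 729 - 98415 - 54) - 1533) = sqrt(-97685 - 1533) = sqrt(-99218) = I*sqrt(99218)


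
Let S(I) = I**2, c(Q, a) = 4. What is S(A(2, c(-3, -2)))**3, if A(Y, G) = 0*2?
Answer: 0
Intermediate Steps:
A(Y, G) = 0
S(A(2, c(-3, -2)))**3 = (0**2)**3 = 0**3 = 0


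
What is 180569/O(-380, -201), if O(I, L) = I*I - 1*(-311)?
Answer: 180569/144711 ≈ 1.2478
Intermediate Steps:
O(I, L) = 311 + I**2 (O(I, L) = I**2 + 311 = 311 + I**2)
180569/O(-380, -201) = 180569/(311 + (-380)**2) = 180569/(311 + 144400) = 180569/144711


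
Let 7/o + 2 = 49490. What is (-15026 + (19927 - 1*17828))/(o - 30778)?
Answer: 639731376/1523141657 ≈ 0.42001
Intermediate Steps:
o = 7/49488 (o = 7/(-2 + 49490) = 7/49488 ≈ 0.00014145)
(-15026 + (19927 - 1*17828))/(o - 30778) = (-15026 + (19927 - 1*17828))/(7/49488 - 30778) = (-15026 + (19927 - 17828))/(-1523141657/49488) = (-15026 + 2099)*(-49488/1523141657) = -12927*(-49488/1523141657) = 639731376/1523141657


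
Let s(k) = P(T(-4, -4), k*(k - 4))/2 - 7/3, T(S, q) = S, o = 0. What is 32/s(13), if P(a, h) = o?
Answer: -96/7 ≈ -13.714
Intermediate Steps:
P(a, h) = 0
s(k) = -7/3 (s(k) = 0/2 - 7/3 = 0*(½) - 7*⅓ = 0 - 7/3 = -7/3)
32/s(13) = 32/(-7/3) = 32*(-3/7) = -96/7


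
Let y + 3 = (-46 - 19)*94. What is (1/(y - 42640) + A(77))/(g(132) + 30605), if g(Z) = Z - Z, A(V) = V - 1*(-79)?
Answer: 7605467/1492085565 ≈ 0.0050972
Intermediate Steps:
A(V) = 79 + V (A(V) = V + 79 = 79 + V)
g(Z) = 0
y = -6113 (y = -3 + (-46 - 19)*94 = -3 - 65*94 = -3 - 6110 = -6113)
(1/(y - 42640) + A(77))/(g(132) + 30605) = (1/(-6113 - 42640) + (79 + 77))/(0 + 30605) = (1/(-48753) + 156)/30605 = (-1/48753 + 156)*(1/30605) = (7605467/48753)*(1/30605) = 7605467/1492085565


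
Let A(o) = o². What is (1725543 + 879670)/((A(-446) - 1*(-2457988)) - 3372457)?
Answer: -2605213/715553 ≈ -3.6408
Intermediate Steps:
(1725543 + 879670)/((A(-446) - 1*(-2457988)) - 3372457) = (1725543 + 879670)/(((-446)² - 1*(-2457988)) - 3372457) = 2605213/((198916 + 2457988) - 3372457) = 2605213/(2656904 - 3372457) = 2605213/(-715553) = 2605213*(-1/715553) = -2605213/715553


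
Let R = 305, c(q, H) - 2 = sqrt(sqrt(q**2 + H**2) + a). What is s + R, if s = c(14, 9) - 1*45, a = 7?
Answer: 262 + sqrt(7 + sqrt(277)) ≈ 266.86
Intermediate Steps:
c(q, H) = 2 + sqrt(7 + sqrt(H**2 + q**2)) (c(q, H) = 2 + sqrt(sqrt(q**2 + H**2) + 7) = 2 + sqrt(sqrt(H**2 + q**2) + 7) = 2 + sqrt(7 + sqrt(H**2 + q**2)))
s = -43 + sqrt(7 + sqrt(277)) (s = (2 + sqrt(7 + sqrt(9**2 + 14**2))) - 1*45 = (2 + sqrt(7 + sqrt(81 + 196))) - 45 = (2 + sqrt(7 + sqrt(277))) - 45 = -43 + sqrt(7 + sqrt(277)) ≈ -38.138)
s + R = (-43 + sqrt(7 + sqrt(277))) + 305 = 262 + sqrt(7 + sqrt(277))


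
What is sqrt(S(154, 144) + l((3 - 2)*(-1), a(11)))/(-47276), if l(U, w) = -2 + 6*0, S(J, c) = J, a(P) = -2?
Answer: -sqrt(38)/23638 ≈ -0.00026078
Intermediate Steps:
l(U, w) = -2 (l(U, w) = -2 + 0 = -2)
sqrt(S(154, 144) + l((3 - 2)*(-1), a(11)))/(-47276) = sqrt(154 - 2)/(-47276) = sqrt(152)*(-1/47276) = (2*sqrt(38))*(-1/47276) = -sqrt(38)/23638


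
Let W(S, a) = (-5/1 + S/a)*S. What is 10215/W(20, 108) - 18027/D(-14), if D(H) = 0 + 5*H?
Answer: 551277/3640 ≈ 151.45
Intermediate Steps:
D(H) = 5*H
W(S, a) = S*(-5 + S/a) (W(S, a) = (-5*1 + S/a)*S = (-5 + S/a)*S = S*(-5 + S/a))
10215/W(20, 108) - 18027/D(-14) = 10215/((20*(20 - 5*108)/108)) - 18027/(5*(-14)) = 10215/((20*(1/108)*(20 - 540))) - 18027/(-70) = 10215/((20*(1/108)*(-520))) - 18027*(-1/70) = 10215/(-2600/27) + 18027/70 = 10215*(-27/2600) + 18027/70 = -55161/520 + 18027/70 = 551277/3640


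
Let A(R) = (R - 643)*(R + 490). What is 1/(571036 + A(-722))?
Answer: 1/887716 ≈ 1.1265e-6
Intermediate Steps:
A(R) = (-643 + R)*(490 + R)
1/(571036 + A(-722)) = 1/(571036 + (-315070 + (-722)² - 153*(-722))) = 1/(571036 + (-315070 + 521284 + 110466)) = 1/(571036 + 316680) = 1/887716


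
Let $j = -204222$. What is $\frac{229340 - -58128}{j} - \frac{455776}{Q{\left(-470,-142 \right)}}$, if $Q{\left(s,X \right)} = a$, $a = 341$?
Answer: $- \frac{46588756430}{34819851} \approx -1338.0$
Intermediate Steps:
$Q{\left(s,X \right)} = 341$
$\frac{229340 - -58128}{j} - \frac{455776}{Q{\left(-470,-142 \right)}} = \frac{229340 - -58128}{-204222} - \frac{455776}{341} = \left(229340 + 58128\right) \left(- \frac{1}{204222}\right) - \frac{455776}{341} = 287468 \left(- \frac{1}{204222}\right) - \frac{455776}{341} = - \frac{143734}{102111} - \frac{455776}{341} = - \frac{46588756430}{34819851}$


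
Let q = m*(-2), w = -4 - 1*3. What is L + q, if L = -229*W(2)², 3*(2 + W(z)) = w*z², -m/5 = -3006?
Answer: -535264/9 ≈ -59474.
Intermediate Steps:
m = 15030 (m = -5*(-3006) = 15030)
w = -7 (w = -4 - 3 = -7)
W(z) = -2 - 7*z²/3 (W(z) = -2 + (-7*z²)/3 = -2 - 7*z²/3)
q = -30060 (q = 15030*(-2) = -30060)
L = -264724/9 (L = -229*(-2 - 7/3*2²)² = -229*(-2 - 7/3*4)² = -229*(-2 - 28/3)² = -229*(-34/3)² = -229*1156/9 = -264724/9 ≈ -29414.)
L + q = -264724/9 - 30060 = -535264/9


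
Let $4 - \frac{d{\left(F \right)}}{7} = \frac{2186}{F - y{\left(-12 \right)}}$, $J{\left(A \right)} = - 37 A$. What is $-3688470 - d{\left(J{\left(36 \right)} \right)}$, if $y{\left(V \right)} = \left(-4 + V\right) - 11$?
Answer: $- \frac{4813505192}{1305} \approx -3.6885 \cdot 10^{6}$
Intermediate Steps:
$y{\left(V \right)} = -15 + V$
$d{\left(F \right)} = 28 - \frac{15302}{27 + F}$ ($d{\left(F \right)} = 28 - 7 \frac{2186}{F - \left(-15 - 12\right)} = 28 - 7 \frac{2186}{F - -27} = 28 - 7 \frac{2186}{F + 27} = 28 - 7 \frac{2186}{27 + F} = 28 - \frac{15302}{27 + F}$)
$-3688470 - d{\left(J{\left(36 \right)} \right)} = -3688470 - \frac{14 \left(-1039 + 2 \left(\left(-37\right) 36\right)\right)}{27 - 1332} = -3688470 - \frac{14 \left(-1039 + 2 \left(-1332\right)\right)}{27 - 1332} = -3688470 - \frac{14 \left(-1039 - 2664\right)}{-1305} = -3688470 - 14 \left(- \frac{1}{1305}\right) \left(-3703\right) = -3688470 - \frac{51842}{1305} = - \frac{4813505192}{1305}$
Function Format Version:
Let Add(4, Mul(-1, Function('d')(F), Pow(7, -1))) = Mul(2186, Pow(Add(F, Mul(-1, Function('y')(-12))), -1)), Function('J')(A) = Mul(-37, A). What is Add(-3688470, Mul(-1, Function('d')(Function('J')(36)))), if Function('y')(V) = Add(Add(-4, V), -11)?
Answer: Rational(-4813505192, 1305) ≈ -3.6885e+6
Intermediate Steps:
Function('y')(V) = Add(-15, V)
Function('d')(F) = Add(28, Mul(-15302, Pow(Add(27, F), -1))) (Function('d')(F) = Add(28, Mul(-7, Mul(2186, Pow(Add(F, Mul(-1, Add(-15, -12))), -1)))) = Add(28, Mul(-7, Mul(2186, Pow(Add(F, Mul(-1, -27)), -1)))) = Add(28, Mul(-7, Mul(2186, Pow(Add(F, 27), -1)))) = Add(28, Mul(-7, Mul(2186, Pow(Add(27, F), -1)))) = Add(28, Mul(-15302, Pow(Add(27, F), -1))))
Add(-3688470, Mul(-1, Function('d')(Function('J')(36)))) = Add(-3688470, Mul(-1, Mul(14, Pow(Add(27, Mul(-37, 36)), -1), Add(-1039, Mul(2, Mul(-37, 36)))))) = Add(-3688470, Mul(-1, Mul(14, Pow(Add(27, -1332), -1), Add(-1039, Mul(2, -1332))))) = Add(-3688470, Mul(-1, Mul(14, Pow(-1305, -1), Add(-1039, -2664)))) = Add(-3688470, Mul(-1, Mul(14, Rational(-1, 1305), -3703))) = Add(-3688470, Mul(-1, Rational(51842, 1305))) = Add(-3688470, Rational(-51842, 1305)) = Rational(-4813505192, 1305)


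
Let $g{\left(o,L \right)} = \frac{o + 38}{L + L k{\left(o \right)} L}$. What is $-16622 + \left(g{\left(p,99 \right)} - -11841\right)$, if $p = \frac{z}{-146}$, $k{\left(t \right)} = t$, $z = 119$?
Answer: $- \frac{5507071994}{1151865} \approx -4781.0$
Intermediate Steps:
$p = - \frac{119}{146}$ ($p = \frac{119}{-146} = 119 \left(- \frac{1}{146}\right) = - \frac{119}{146} \approx -0.81507$)
$g{\left(o,L \right)} = \frac{38 + o}{L + o L^{2}}$ ($g{\left(o,L \right)} = \frac{o + 38}{L + L o L} = \frac{38 + o}{L + o L^{2}}$)
$-16622 + \left(g{\left(p,99 \right)} - -11841\right) = -16622 + \left(\frac{38 - \frac{119}{146}}{99 \left(1 + 99 \left(- \frac{119}{146}\right)\right)} - -11841\right) = -16622 + \left(\frac{1}{99} \frac{1}{1 - \frac{11781}{146}} \cdot \frac{5429}{146} + 11841\right) = -16622 + \left(\frac{1}{99} \frac{1}{- \frac{11635}{146}} \cdot \frac{5429}{146} + 11841\right) = -16622 + \left(\frac{1}{99} \left(- \frac{146}{11635}\right) \frac{5429}{146} + 11841\right) = -16622 + \left(- \frac{5429}{1151865} + 11841\right) = -16622 + \frac{13639228036}{1151865} = - \frac{5507071994}{1151865}$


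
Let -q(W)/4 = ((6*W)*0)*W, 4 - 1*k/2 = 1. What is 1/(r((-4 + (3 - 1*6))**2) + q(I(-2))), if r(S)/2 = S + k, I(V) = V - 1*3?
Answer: 1/110 ≈ 0.0090909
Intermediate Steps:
k = 6 (k = 8 - 2*1 = 8 - 2 = 6)
I(V) = -3 + V (I(V) = V - 3 = -3 + V)
r(S) = 12 + 2*S (r(S) = 2*(S + 6) = 2*(6 + S) = 12 + 2*S)
q(W) = 0 (q(W) = -4*(6*W)*0*W = -0*W = -4*0 = 0)
1/(r((-4 + (3 - 1*6))**2) + q(I(-2))) = 1/((12 + 2*(-4 + (3 - 1*6))**2) + 0) = 1/((12 + 2*(-4 + (3 - 6))**2) + 0) = 1/((12 + 2*(-4 - 3)**2) + 0) = 1/((12 + 2*(-7)**2) + 0) = 1/((12 + 2*49) + 0) = 1/((12 + 98) + 0) = 1/(110 + 0) = 1/110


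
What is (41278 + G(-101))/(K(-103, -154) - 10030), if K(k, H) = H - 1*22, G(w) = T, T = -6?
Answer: -2948/729 ≈ -4.0439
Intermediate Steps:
G(w) = -6
K(k, H) = -22 + H (K(k, H) = H - 22 = -22 + H)
(41278 + G(-101))/(K(-103, -154) - 10030) = (41278 - 6)/((-22 - 154) - 10030) = 41272/(-176 - 10030) = 41272/(-10206) = 41272*(-1/10206) = -2948/729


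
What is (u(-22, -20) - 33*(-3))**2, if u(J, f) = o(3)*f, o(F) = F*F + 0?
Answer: 6561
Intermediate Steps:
o(F) = F**2 (o(F) = F**2 + 0 = F**2)
u(J, f) = 9*f (u(J, f) = 3**2*f = 9*f)
(u(-22, -20) - 33*(-3))**2 = (9*(-20) - 33*(-3))**2 = (-180 + 99)**2 = (-81)**2 = 6561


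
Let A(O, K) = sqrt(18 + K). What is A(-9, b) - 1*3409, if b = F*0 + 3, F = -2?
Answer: -3409 + sqrt(21) ≈ -3404.4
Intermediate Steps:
b = 3 (b = -2*0 + 3 = 0 + 3 = 3)
A(-9, b) - 1*3409 = sqrt(18 + 3) - 1*3409 = sqrt(21) - 3409 = -3409 + sqrt(21)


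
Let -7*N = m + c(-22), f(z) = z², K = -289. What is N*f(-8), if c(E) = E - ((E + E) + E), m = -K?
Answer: -21312/7 ≈ -3044.6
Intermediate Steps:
m = 289 (m = -1*(-289) = 289)
c(E) = -2*E (c(E) = E - (2*E + E) = E - 3*E = -2*E)
N = -333/7 (N = -(289 - 2*(-22))/7 = -(289 + 44)/7 = -⅐*333 = -333/7 ≈ -47.571)
N*f(-8) = -333/7*(-8)² = -333/7*64 = -21312/7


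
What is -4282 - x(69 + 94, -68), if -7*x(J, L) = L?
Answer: -30042/7 ≈ -4291.7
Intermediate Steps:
x(J, L) = -L/7
-4282 - x(69 + 94, -68) = -4282 - (-1)*(-68)/7 = -4282 - 1*68/7 = -4282 - 68/7 = -30042/7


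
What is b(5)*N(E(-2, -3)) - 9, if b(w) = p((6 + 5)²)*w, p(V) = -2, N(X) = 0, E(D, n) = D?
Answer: -9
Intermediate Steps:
b(w) = -2*w
b(5)*N(E(-2, -3)) - 9 = -2*5*0 - 9 = -10*0 - 9 = 0 - 9 = -9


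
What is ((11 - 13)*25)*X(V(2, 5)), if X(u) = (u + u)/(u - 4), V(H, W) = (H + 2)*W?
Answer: -125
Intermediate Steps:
V(H, W) = W*(2 + H) (V(H, W) = (2 + H)*W = W*(2 + H))
X(u) = 2*u/(-4 + u) (X(u) = (2*u)/(-4 + u) = 2*u/(-4 + u))
((11 - 13)*25)*X(V(2, 5)) = ((11 - 13)*25)*(2*(5*(2 + 2))/(-4 + 5*(2 + 2))) = (-2*25)*(2*(5*4)/(-4 + 5*4)) = -100*20/(-4 + 20) = -100*20/16 = -50*5/2 = -125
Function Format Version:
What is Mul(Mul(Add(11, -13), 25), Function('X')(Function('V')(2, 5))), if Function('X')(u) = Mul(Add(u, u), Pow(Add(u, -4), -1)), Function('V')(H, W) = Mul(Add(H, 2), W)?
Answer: -125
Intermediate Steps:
Function('V')(H, W) = Mul(W, Add(2, H)) (Function('V')(H, W) = Mul(Add(2, H), W) = Mul(W, Add(2, H)))
Function('X')(u) = Mul(2, u, Pow(Add(-4, u), -1)) (Function('X')(u) = Mul(Mul(2, u), Pow(Add(-4, u), -1)) = Mul(2, u, Pow(Add(-4, u), -1)))
Mul(Mul(Add(11, -13), 25), Function('X')(Function('V')(2, 5))) = Mul(Mul(Add(11, -13), 25), Mul(2, Mul(5, Add(2, 2)), Pow(Add(-4, Mul(5, Add(2, 2))), -1))) = Mul(Mul(-2, 25), Mul(2, Mul(5, 4), Pow(Add(-4, Mul(5, 4)), -1))) = Mul(-50, Mul(2, 20, Pow(Add(-4, 20), -1))) = Mul(-50, Mul(2, 20, Pow(16, -1))) = Mul(-50, Mul(2, 20, Rational(1, 16))) = Mul(-50, Rational(5, 2)) = -125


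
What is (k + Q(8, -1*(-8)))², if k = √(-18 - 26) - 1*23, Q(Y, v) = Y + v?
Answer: 5 - 28*I*√11 ≈ 5.0 - 92.865*I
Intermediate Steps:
k = -23 + 2*I*√11 (k = √(-44) - 23 = 2*I*√11 - 23 = -23 + 2*I*√11 ≈ -23.0 + 6.6332*I)
(k + Q(8, -1*(-8)))² = ((-23 + 2*I*√11) + (8 - 1*(-8)))² = ((-23 + 2*I*√11) + (8 + 8))² = ((-23 + 2*I*√11) + 16)² = (-7 + 2*I*√11)²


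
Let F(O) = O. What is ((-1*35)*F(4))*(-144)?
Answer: 20160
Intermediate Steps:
((-1*35)*F(4))*(-144) = (-1*35*4)*(-144) = -35*4*(-144) = -140*(-144) = 20160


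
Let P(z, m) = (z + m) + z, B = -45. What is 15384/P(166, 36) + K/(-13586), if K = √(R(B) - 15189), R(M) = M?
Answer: 1923/46 - I*√15234/13586 ≈ 41.804 - 0.0090848*I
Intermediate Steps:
K = I*√15234 (K = √(-45 - 15189) = √(-15234) = I*√15234 ≈ 123.43*I)
P(z, m) = m + 2*z (P(z, m) = (m + z) + z = m + 2*z)
15384/P(166, 36) + K/(-13586) = 15384/(36 + 2*166) + (I*√15234)/(-13586) = 15384/(36 + 332) + (I*√15234)*(-1/13586) = 15384/368 - I*√15234/13586 = 15384*(1/368) - I*√15234/13586 = 1923/46 - I*√15234/13586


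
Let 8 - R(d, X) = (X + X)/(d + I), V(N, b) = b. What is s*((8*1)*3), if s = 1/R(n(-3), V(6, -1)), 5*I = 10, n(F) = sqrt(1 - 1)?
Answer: 8/3 ≈ 2.6667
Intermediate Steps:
n(F) = 0 (n(F) = sqrt(0) = 0)
I = 2 (I = (1/5)*10 = 2)
R(d, X) = 8 - 2*X/(2 + d) (R(d, X) = 8 - (X + X)/(d + 2) = 8 - 2*X/(2 + d))
s = 1/9 (s = 1/(2*(8 - 1*(-1) + 4*0)/(2 + 0)) = 1/(2*(8 + 1 + 0)/2) = 1/(2*(1/2)*9) = 1/9 ≈ 0.11111)
s*((8*1)*3) = ((8*1)*3)/9 = (8*3)/9 = (1/9)*24 = 8/3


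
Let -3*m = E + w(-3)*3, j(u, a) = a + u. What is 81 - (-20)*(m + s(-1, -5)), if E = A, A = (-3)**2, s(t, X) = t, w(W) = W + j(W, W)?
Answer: 181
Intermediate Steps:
w(W) = 3*W (w(W) = W + (W + W) = W + 2*W = 3*W)
A = 9
E = 9
m = 6 (m = -(9 + (3*(-3))*3)/3 = -(9 - 9*3)/3 = -(9 - 27)/3 = -1/3*(-18) = 6)
81 - (-20)*(m + s(-1, -5)) = 81 - (-20)*(6 - 1) = 81 - (-20)*5 = 81 - 1*(-100) = 81 + 100 = 181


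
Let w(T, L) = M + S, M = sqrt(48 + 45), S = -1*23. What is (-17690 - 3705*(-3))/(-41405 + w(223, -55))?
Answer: 272389100/1716279091 + 6575*sqrt(93)/1716279091 ≈ 0.15875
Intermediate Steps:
S = -23
M = sqrt(93) ≈ 9.6436
w(T, L) = -23 + sqrt(93) (w(T, L) = sqrt(93) - 23 = -23 + sqrt(93))
(-17690 - 3705*(-3))/(-41405 + w(223, -55)) = (-17690 - 3705*(-3))/(-41405 + (-23 + sqrt(93))) = (-17690 + 11115)/(-41428 + sqrt(93)) = -6575/(-41428 + sqrt(93))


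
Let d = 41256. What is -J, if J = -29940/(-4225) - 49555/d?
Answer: -205166953/34861320 ≈ -5.8852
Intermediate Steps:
J = 205166953/34861320 (J = -29940/(-4225) - 49555/41256 = -29940*(-1/4225) - 49555*1/41256 = 5988/845 - 49555/41256 = 205166953/34861320 ≈ 5.8852)
-J = -1*205166953/34861320 = -205166953/34861320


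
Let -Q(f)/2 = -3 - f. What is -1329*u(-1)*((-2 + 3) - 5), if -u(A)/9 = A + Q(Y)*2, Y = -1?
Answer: -334908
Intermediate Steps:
Q(f) = 6 + 2*f (Q(f) = -2*(-3 - f) = 6 + 2*f)
u(A) = -72 - 9*A (u(A) = -9*(A + (6 + 2*(-1))*2) = -9*(A + (6 - 2)*2) = -9*(A + 4*2) = -9*(A + 8) = -9*(8 + A) = -72 - 9*A)
-1329*u(-1)*((-2 + 3) - 5) = -1329*(-72 - 9*(-1))*((-2 + 3) - 5) = -1329*(-72 + 9)*(1 - 5) = -(-83727)*(-4) = -1329*252 = -334908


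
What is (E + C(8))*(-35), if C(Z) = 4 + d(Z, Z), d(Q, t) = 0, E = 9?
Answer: -455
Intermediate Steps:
C(Z) = 4 (C(Z) = 4 + 0 = 4)
(E + C(8))*(-35) = (9 + 4)*(-35) = 13*(-35) = -455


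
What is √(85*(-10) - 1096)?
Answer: I*√1946 ≈ 44.113*I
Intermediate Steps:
√(85*(-10) - 1096) = √(-850 - 1096) = √(-1946) = I*√1946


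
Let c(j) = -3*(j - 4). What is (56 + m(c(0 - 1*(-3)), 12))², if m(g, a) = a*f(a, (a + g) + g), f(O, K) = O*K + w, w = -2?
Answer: 6885376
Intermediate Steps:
f(O, K) = -2 + K*O (f(O, K) = O*K - 2 = K*O - 2 = -2 + K*O)
c(j) = 12 - 3*j (c(j) = -3*(-4 + j) = 12 - 3*j)
m(g, a) = a*(-2 + a*(a + 2*g)) (m(g, a) = a*(-2 + ((a + g) + g)*a) = a*(-2 + (a + 2*g)*a) = a*(-2 + a*(a + 2*g)))
(56 + m(c(0 - 1*(-3)), 12))² = (56 + 12*(-2 + 12*(12 + 2*(12 - 3*(0 - 1*(-3))))))² = (56 + 12*(-2 + 12*(12 + 2*(12 - 3*(0 + 3)))))² = (56 + 12*(-2 + 12*(12 + 2*(12 - 3*3))))² = (56 + 12*(-2 + 12*(12 + 2*(12 - 9))))² = (56 + 12*(-2 + 12*(12 + 2*3)))² = (56 + 12*(-2 + 12*(12 + 6)))² = (56 + 12*(-2 + 12*18))² = (56 + 12*(-2 + 216))² = (56 + 12*214)² = (56 + 2568)² = 2624² = 6885376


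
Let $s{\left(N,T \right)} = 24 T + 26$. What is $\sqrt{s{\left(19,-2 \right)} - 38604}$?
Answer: $i \sqrt{38626} \approx 196.53 i$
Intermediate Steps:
$s{\left(N,T \right)} = 26 + 24 T$
$\sqrt{s{\left(19,-2 \right)} - 38604} = \sqrt{\left(26 + 24 \left(-2\right)\right) - 38604} = \sqrt{\left(26 - 48\right) - 38604} = \sqrt{-22 - 38604} = \sqrt{-38626} = i \sqrt{38626}$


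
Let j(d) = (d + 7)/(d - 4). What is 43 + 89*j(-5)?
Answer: 209/9 ≈ 23.222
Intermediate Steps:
j(d) = (7 + d)/(-4 + d)
43 + 89*j(-5) = 43 + 89*((7 - 5)/(-4 - 5)) = 43 + 89*(2/(-9)) = 43 + 89*(-⅑*2) = 43 + 89*(-2/9) = 43 - 178/9 = 209/9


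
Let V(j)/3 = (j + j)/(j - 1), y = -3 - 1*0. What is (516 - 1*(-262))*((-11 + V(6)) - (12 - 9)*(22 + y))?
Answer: -236512/5 ≈ -47302.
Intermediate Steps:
y = -3 (y = -3 + 0 = -3)
V(j) = 6*j/(-1 + j) (V(j) = 3*((j + j)/(j - 1)) = 3*((2*j)/(-1 + j)) = 3*(2*j/(-1 + j)) = 6*j/(-1 + j))
(516 - 1*(-262))*((-11 + V(6)) - (12 - 9)*(22 + y)) = (516 - 1*(-262))*((-11 + 6*6/(-1 + 6)) - (12 - 9)*(22 - 3)) = (516 + 262)*((-11 + 6*6/5) - 3*19) = 778*((-11 + 6*6*(⅕)) - 1*57) = 778*((-11 + 36/5) - 57) = 778*(-19/5 - 57) = 778*(-304/5) = -236512/5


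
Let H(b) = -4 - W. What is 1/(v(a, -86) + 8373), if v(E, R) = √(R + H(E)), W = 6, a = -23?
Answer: 2791/23369075 - 4*I*√6/70107225 ≈ 0.00011943 - 1.3976e-7*I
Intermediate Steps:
H(b) = -10 (H(b) = -4 - 1*6 = -4 - 6 = -10)
v(E, R) = √(-10 + R) (v(E, R) = √(R - 10) = √(-10 + R))
1/(v(a, -86) + 8373) = 1/(√(-10 - 86) + 8373) = 1/(√(-96) + 8373) = 1/(4*I*√6 + 8373) = 1/(8373 + 4*I*√6)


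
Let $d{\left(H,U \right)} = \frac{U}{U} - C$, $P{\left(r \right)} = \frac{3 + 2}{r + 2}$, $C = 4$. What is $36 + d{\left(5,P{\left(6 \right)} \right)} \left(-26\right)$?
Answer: $114$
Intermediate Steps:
$P{\left(r \right)} = \frac{5}{2 + r}$
$d{\left(H,U \right)} = -3$ ($d{\left(H,U \right)} = \frac{U}{U} - 4 = 1 - 4 = -3$)
$36 + d{\left(5,P{\left(6 \right)} \right)} \left(-26\right) = 36 - -78 = 36 + 78 = 114$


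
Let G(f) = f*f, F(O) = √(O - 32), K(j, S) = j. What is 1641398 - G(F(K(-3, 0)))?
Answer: 1641433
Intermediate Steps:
F(O) = √(-32 + O)
G(f) = f²
1641398 - G(F(K(-3, 0))) = 1641398 - (√(-32 - 3))² = 1641398 - (√(-35))² = 1641398 - (I*√35)² = 1641398 - 1*(-35) = 1641398 + 35 = 1641433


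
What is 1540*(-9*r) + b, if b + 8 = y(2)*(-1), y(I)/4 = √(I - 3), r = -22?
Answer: 304912 - 4*I ≈ 3.0491e+5 - 4.0*I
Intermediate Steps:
y(I) = 4*√(-3 + I) (y(I) = 4*√(I - 3) = 4*√(-3 + I))
b = -8 - 4*I (b = -8 + (4*√(-3 + 2))*(-1) = -8 + (4*√(-1))*(-1) = -8 + (4*I)*(-1) = -8 - 4*I ≈ -8.0 - 4.0*I)
1540*(-9*r) + b = 1540*(-9*(-22)) + (-8 - 4*I) = 1540*198 + (-8 - 4*I) = 304920 + (-8 - 4*I) = 304912 - 4*I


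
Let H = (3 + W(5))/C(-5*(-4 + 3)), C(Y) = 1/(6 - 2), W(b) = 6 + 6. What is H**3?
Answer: 216000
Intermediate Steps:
W(b) = 12
C(Y) = 1/4
H = 60 (H = (3 + 12)/(1/4) = 15*4 = 60)
H**3 = 60**3 = 216000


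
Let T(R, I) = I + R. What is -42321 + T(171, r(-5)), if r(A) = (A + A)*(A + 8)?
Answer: -42180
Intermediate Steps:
r(A) = 2*A*(8 + A) (r(A) = (2*A)*(8 + A) = 2*A*(8 + A))
-42321 + T(171, r(-5)) = -42321 + (2*(-5)*(8 - 5) + 171) = -42321 + (2*(-5)*3 + 171) = -42321 + (-30 + 171) = -42321 + 141 = -42180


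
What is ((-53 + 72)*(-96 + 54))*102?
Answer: -81396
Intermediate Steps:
((-53 + 72)*(-96 + 54))*102 = (19*(-42))*102 = -798*102 = -81396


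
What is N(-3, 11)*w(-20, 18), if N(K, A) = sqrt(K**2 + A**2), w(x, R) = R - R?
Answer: 0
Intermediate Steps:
w(x, R) = 0
N(K, A) = sqrt(A**2 + K**2)
N(-3, 11)*w(-20, 18) = sqrt(11**2 + (-3)**2)*0 = sqrt(121 + 9)*0 = sqrt(130)*0 = 0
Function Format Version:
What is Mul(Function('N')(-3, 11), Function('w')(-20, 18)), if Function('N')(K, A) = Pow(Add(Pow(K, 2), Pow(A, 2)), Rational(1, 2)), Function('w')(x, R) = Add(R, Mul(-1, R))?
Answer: 0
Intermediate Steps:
Function('w')(x, R) = 0
Function('N')(K, A) = Pow(Add(Pow(A, 2), Pow(K, 2)), Rational(1, 2))
Mul(Function('N')(-3, 11), Function('w')(-20, 18)) = Mul(Pow(Add(Pow(11, 2), Pow(-3, 2)), Rational(1, 2)), 0) = Mul(Pow(Add(121, 9), Rational(1, 2)), 0) = Mul(Pow(130, Rational(1, 2)), 0) = 0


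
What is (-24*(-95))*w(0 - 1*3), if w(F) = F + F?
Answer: -13680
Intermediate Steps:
w(F) = 2*F
(-24*(-95))*w(0 - 1*3) = (-24*(-95))*(2*(0 - 1*3)) = 2280*(2*(0 - 3)) = 2280*(2*(-3)) = 2280*(-6) = -13680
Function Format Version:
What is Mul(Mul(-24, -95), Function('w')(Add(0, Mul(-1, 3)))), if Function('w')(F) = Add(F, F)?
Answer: -13680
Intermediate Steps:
Function('w')(F) = Mul(2, F)
Mul(Mul(-24, -95), Function('w')(Add(0, Mul(-1, 3)))) = Mul(Mul(-24, -95), Mul(2, Add(0, Mul(-1, 3)))) = Mul(2280, Mul(2, Add(0, -3))) = Mul(2280, Mul(2, -3)) = Mul(2280, -6) = -13680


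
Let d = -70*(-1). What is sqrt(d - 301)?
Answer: I*sqrt(231) ≈ 15.199*I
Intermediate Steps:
d = 70
sqrt(d - 301) = sqrt(70 - 301) = sqrt(-231) = I*sqrt(231)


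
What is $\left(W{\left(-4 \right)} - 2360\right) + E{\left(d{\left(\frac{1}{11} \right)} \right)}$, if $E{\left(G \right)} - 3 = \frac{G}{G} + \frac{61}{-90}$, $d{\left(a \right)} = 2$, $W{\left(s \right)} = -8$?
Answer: $- \frac{212821}{90} \approx -2364.7$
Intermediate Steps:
$E{\left(G \right)} = \frac{299}{90}$ ($E{\left(G \right)} = 3 + \left(\frac{G}{G} + \frac{61}{-90}\right) = 3 + \left(1 + 61 \left(- \frac{1}{90}\right)\right) = 3 + \left(1 - \frac{61}{90}\right) = 3 + \frac{29}{90} = \frac{299}{90}$)
$\left(W{\left(-4 \right)} - 2360\right) + E{\left(d{\left(\frac{1}{11} \right)} \right)} = \left(-8 - 2360\right) + \frac{299}{90} = -2368 + \frac{299}{90} = - \frac{212821}{90}$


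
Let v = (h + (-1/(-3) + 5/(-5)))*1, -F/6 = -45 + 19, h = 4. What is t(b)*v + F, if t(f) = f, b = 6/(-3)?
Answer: 448/3 ≈ 149.33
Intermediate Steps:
b = -2 (b = 6*(-⅓) = -2)
F = 156 (F = -6*(-45 + 19) = -6*(-26) = 156)
v = 10/3 (v = (4 + (-1/(-3) + 5/(-5)))*1 = (4 + (-1*(-⅓) + 5*(-⅕)))*1 = (4 + (⅓ - 1))*1 = (4 - ⅔)*1 = (10/3)*1 = 10/3 ≈ 3.3333)
t(b)*v + F = -2*10/3 + 156 = -20/3 + 156 = 448/3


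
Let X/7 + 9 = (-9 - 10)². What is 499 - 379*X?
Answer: -933357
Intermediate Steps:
X = 2464 (X = -63 + 7*(-9 - 10)² = -63 + 7*(-19)² = -63 + 7*361 = -63 + 2527 = 2464)
499 - 379*X = 499 - 379*2464 = 499 - 933856 = -933357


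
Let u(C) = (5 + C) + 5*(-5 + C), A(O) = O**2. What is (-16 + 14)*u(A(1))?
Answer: 28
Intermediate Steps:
u(C) = -20 + 6*C (u(C) = (5 + C) + (-25 + 5*C) = -20 + 6*C)
(-16 + 14)*u(A(1)) = (-16 + 14)*(-20 + 6*1**2) = -2*(-20 + 6*1) = -2*(-20 + 6) = -2*(-14) = 28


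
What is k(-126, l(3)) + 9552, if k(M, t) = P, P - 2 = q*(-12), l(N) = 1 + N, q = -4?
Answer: 9602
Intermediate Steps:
P = 50 (P = 2 - 4*(-12) = 2 + 48 = 50)
k(M, t) = 50
k(-126, l(3)) + 9552 = 50 + 9552 = 9602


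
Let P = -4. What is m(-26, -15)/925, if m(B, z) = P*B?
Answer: 104/925 ≈ 0.11243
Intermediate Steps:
m(B, z) = -4*B
m(-26, -15)/925 = -4*(-26)/925 = 104*(1/925) = 104/925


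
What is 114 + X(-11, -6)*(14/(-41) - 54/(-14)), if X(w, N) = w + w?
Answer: 10520/287 ≈ 36.655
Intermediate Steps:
X(w, N) = 2*w
114 + X(-11, -6)*(14/(-41) - 54/(-14)) = 114 + (2*(-11))*(14/(-41) - 54/(-14)) = 114 - 22*(14*(-1/41) - 54*(-1/14)) = 114 - 22*(-14/41 + 27/7) = 114 - 22*1009/287 = 114 - 22198/287 = 10520/287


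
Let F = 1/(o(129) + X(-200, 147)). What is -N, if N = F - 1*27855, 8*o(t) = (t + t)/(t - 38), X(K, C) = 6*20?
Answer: 1220299331/43809 ≈ 27855.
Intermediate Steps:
X(K, C) = 120
o(t) = t/(4*(-38 + t)) (o(t) = ((t + t)/(t - 38))/8 = ((2*t)/(-38 + t))/8 = (2*t/(-38 + t))/8 = t/(4*(-38 + t)))
F = 364/43809 (F = 1/((1/4)*129/(-38 + 129) + 120) = 1/((1/4)*129/91 + 120) = 1/((1/4)*129*(1/91) + 120) = 1/(129/364 + 120) = 1/(43809/364) = 364/43809 ≈ 0.0083088)
N = -1220299331/43809 (N = 364/43809 - 1*27855 = 364/43809 - 27855 = -1220299331/43809 ≈ -27855.)
-N = -1*(-1220299331/43809) = 1220299331/43809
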